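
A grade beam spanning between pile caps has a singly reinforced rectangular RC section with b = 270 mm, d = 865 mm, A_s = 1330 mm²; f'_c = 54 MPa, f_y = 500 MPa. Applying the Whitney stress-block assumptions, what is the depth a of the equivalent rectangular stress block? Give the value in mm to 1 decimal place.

a ≈ 53.7 mm

T = A_s f_y = 1330 × 500 = 665000 N = 665 kN.
Setting C = 0.85 f'_c a b equal to T: a = 665000/(0.85 × 54 × 270) = 53.7 mm.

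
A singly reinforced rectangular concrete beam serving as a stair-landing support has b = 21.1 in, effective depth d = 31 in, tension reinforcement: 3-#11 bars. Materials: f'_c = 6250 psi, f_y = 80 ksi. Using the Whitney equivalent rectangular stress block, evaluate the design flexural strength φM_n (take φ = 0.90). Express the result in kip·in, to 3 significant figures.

φM_n ≈ 9880 kip·in

A_s = 3 × 1.56 = 4.68 in².
T = A_s f_y = 4.68 × 80 = 374.4 kips.
a = T/(0.85 f'_c b) = 374.4/(0.85 × 6.25 × 21.1) = 3.340 in.
M_n = T(d − a/2) = 374.4 × (31 − 1.67) = 10981.2 kip·in.
φM_n = 0.90 × 10981.2 = 9883.1 kip·in.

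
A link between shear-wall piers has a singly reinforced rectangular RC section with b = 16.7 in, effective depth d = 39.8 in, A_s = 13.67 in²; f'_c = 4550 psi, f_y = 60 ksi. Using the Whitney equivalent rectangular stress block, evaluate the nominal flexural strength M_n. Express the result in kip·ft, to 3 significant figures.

M_n ≈ 2290 kip·ft

T = A_s f_y = 13.67 × 60 = 820.2 kips.
a = T/(0.85 f'_c b) = 820.2/(0.85 × 4.55 × 16.7) = 12.699 in.
M_n = T(d − a/2) = 820.2 × (39.8 − 6.3495) = 27436.1 kip·in = 27436.1/12 = 2286.34 kip·ft.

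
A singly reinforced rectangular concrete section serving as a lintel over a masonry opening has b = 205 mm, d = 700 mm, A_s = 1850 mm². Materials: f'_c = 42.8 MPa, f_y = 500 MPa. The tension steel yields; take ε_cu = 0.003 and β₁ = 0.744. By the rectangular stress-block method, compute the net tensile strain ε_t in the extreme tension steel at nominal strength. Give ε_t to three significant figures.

ε_t ≈ 0.00960

a = A_s f_y/(0.85 f'_c b) = 124.03 mm.
β₁ = 0.744, so c = a/β₁ = 124.03/0.744 = 166.71 mm.
From the linear strain diagram with ε_cu = 0.003: ε_t = 0.003 (d − c)/c = 0.003 × (700 − 166.71)/166.71 = 0.00960.
Since ε_t ≥ 0.005, the section is tension-controlled.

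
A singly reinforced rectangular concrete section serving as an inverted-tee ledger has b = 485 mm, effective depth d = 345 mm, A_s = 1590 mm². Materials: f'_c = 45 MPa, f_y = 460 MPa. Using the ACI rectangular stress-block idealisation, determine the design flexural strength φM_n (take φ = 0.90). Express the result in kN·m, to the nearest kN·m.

T = A_s f_y = 1590 × 460 = 731400 N = 731.4 kN.
From C = T: a = T/(0.85 f'_c b) = 731400/(0.85 × 45 × 485) = 39.43 mm.
M_n = T(d − a/2) = 731.4 kN × (345 − 19.715) mm = 237.91 kN·m.
φM_n = 0.90 × 237.91 = 214.12 kN·m.

φM_n ≈ 214 kN·m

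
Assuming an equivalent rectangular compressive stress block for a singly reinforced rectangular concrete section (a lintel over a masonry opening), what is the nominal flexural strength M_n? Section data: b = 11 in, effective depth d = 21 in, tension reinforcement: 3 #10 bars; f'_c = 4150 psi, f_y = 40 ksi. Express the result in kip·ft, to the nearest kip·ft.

A_s = 3 × 1.27 = 3.81 in².
T = A_s f_y = 3.81 × 40 = 152.4 kips.
a = T/(0.85 f'_c b) = 152.4/(0.85 × 4.15 × 11) = 3.928 in.
M_n = T(d − a/2) = 152.4 × (21 − 1.964) = 2901.1 kip·in = 2901.1/12 = 241.76 kip·ft.

M_n ≈ 242 kip·ft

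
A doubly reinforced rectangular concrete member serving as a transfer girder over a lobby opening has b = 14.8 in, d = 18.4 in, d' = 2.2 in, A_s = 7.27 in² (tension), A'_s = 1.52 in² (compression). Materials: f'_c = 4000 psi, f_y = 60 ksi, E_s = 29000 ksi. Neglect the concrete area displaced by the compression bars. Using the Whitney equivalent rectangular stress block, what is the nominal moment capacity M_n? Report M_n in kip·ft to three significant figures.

M_n ≈ 554 kip·ft

Assume both steels yield.
a = (A_s − A'_s) f_y/(0.85 f'_c b) = (7.27 − 1.52) × 60/(0.85 × 4 × 14.8) = 6.856 in.
c = a/β₁ = 6.856/0.85 = 8.066 in; ε'_s = 0.003(c − d')/c = 0.0022 ≥ ε_y = 0.0021, so the compression steel yields.
M_n = (A_s − A'_s) f_y (d − a/2) + A'_s f_y (d − d') = 345 × (18.4 − 3.428) + 91.2 × (18.4 − 2.2) = 5165.3 + 1477.4 = 6642.7 kip·in = 6642.7/12 = 553.56 kip·ft.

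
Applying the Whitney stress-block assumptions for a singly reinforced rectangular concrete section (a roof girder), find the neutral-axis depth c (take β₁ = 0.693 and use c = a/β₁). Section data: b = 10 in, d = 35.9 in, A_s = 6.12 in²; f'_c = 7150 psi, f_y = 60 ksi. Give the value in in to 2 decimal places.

T = A_s f_y = 6.12 × 60 = 367.2 kips.
a = T/(0.85 f'_c b) = 367.2/(0.85 × 7.15 × 10) = 6.0420 in.
With β₁ = 0.693, c = a/β₁ = 6.0420/0.693 = 8.72 in.

c ≈ 8.72 in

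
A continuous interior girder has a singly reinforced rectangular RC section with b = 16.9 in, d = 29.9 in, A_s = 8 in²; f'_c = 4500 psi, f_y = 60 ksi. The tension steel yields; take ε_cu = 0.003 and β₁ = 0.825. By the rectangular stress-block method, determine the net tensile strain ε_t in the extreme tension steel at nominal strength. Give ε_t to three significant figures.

ε_t ≈ 0.00697

a = A_s f_y/(0.85 f'_c b) = 7.425 in.
β₁ = 0.825, so c = a/β₁ = 7.425/0.825 = 9.000 in.
From the linear strain diagram with ε_cu = 0.003: ε_t = 0.003 (d − c)/c = 0.003 × (29.9 − 9.000)/9.000 = 0.00697.
Since ε_t ≥ 0.005, the section is tension-controlled.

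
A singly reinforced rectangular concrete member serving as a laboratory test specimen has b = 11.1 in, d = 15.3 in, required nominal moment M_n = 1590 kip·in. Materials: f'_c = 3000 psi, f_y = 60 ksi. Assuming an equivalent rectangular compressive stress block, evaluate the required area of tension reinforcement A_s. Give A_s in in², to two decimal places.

From M_n = 0.85 f'_c a b (d − a/2):
a = d − √(d² − 2M_n/(0.85 f'_c b)) = 15.3 − √(15.3² − 2 × 1590/(0.85 × 3 × 11.1)) = 4.266 in.
A_s = 0.85 f'_c a b / f_y = 0.85 × 3 × 4.266 × 11.1 / 60 = 2.012 in².

A_s ≈ 2.01 in²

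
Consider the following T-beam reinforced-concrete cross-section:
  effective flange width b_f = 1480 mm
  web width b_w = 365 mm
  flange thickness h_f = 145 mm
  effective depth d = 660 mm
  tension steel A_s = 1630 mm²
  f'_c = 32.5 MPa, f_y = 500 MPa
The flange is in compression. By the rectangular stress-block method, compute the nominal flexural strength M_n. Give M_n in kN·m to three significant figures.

Tension: T = A_s f_y = 1630 × 500 = 815000 N.
Try a within the flange: a = T/(0.85 f'_c b_f) = 815000/(0.85 × 32.5 × 1480) = 19.93 mm.
Since a = 19.93 ≤ h_f = 145 mm, the stress block lies entirely in the flange; analyse as a rectangular beam of width b_f.
M_n = T(d − a/2) = 815000 × (660 − 9.965) = 529.78 × 10⁶ N·mm.
M_n = 529.78 kN·m.

M_n ≈ 530 kN·m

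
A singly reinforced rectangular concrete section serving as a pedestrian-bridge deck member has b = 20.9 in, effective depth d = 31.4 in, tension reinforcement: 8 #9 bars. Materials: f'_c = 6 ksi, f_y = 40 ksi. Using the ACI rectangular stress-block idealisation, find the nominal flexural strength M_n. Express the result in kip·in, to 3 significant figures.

M_n ≈ 9570 kip·in

A_s = 8 × 1 = 8 in².
T = A_s f_y = 8 × 40 = 320 kips.
a = T/(0.85 f'_c b) = 320/(0.85 × 6 × 20.9) = 3.002 in.
M_n = T(d − a/2) = 320 × (31.4 − 1.501) = 9567.7 kip·in.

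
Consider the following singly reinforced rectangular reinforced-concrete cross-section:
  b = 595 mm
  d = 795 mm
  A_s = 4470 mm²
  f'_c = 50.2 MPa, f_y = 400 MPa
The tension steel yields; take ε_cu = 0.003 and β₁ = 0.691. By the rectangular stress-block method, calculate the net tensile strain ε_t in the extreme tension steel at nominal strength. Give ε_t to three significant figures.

a = A_s f_y/(0.85 f'_c b) = 70.43 mm.
β₁ = 0.691, so c = a/β₁ = 70.43/0.691 = 101.92 mm.
From the linear strain diagram with ε_cu = 0.003: ε_t = 0.003 (d − c)/c = 0.003 × (795 − 101.92)/101.92 = 0.0204.
Since ε_t ≥ 0.005, the section is tension-controlled.

ε_t ≈ 0.0204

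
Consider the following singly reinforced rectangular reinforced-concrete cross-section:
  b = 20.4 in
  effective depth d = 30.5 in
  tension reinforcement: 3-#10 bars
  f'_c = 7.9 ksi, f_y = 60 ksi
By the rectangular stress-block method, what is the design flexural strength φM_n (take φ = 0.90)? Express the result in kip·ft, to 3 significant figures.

φM_n ≈ 509 kip·ft

A_s = 3 × 1.27 = 3.81 in².
T = A_s f_y = 3.81 × 60 = 228.6 kips.
a = T/(0.85 f'_c b) = 228.6/(0.85 × 7.9 × 20.4) = 1.669 in.
M_n = T(d − a/2) = 228.6 × (30.5 − 0.8345) = 6781.5 kip·in = 6781.5/12 = 565.13 kip·ft.
φM_n = 0.90 × 565.13 = 508.62 kip·ft.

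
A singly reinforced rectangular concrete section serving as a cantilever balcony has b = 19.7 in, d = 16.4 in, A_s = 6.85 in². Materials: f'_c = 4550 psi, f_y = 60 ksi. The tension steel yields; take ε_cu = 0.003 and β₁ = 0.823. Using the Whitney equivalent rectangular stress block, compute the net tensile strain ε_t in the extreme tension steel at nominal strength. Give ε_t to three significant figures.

ε_t ≈ 0.00451

a = A_s f_y/(0.85 f'_c b) = 5.394 in.
β₁ = 0.823, so c = a/β₁ = 5.394/0.823 = 6.554 in.
From the linear strain diagram with ε_cu = 0.003: ε_t = 0.003 (d − c)/c = 0.003 × (16.4 − 6.554)/6.554 = 0.00451.
ε_t is between 0.004 and 0.005 — transition zone.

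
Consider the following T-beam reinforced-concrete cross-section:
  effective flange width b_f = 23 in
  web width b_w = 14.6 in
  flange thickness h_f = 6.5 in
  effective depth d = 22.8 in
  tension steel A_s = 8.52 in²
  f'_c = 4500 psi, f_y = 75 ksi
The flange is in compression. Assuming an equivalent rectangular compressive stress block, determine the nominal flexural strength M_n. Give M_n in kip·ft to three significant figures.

Tension: T = A_s f_y = 8.52 × 75 = 639 kips.
Try a within the flange: a = T/(0.85 f'_c b_f) = 639/(0.85 × 4.5 × 23) = 7.263 in.
a = 7.263 > h_f = 6.5 in: the block extends into the web. Split into flange-overhang and web parts.
C_f = 0.85 f'_c (b_f − b_w) h_f = 0.85 × 4.5 × (23 − 14.6) × 6.5 = 208.8 kips.
Remaining web compression depth: a_w = (T − C_f)/(0.85 f'_c b_w) = (639 − 208.8)/(0.85 × 4.5 × 14.6) = 7.703 in.
M_n = C_f(d − h_f/2) + (T − C_f)(d − a_w/2) = 208.8 × (22.8 − 3.25) + 430.2 × (22.8 − 3.8515) = 4082.0 + 8151.6 = 12233.6 kip·in.
M_n = 12233.6/12 = 1019.47 kip·ft.

M_n ≈ 1020 kip·ft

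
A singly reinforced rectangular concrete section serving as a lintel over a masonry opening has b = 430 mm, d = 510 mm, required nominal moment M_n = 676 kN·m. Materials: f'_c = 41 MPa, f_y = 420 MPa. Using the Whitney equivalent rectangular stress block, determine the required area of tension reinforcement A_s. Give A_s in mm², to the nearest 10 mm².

A_s ≈ 3490 mm²

With M_n = 0.85 f'_c a b (d − a/2), solve the quadratic for a:
a = d − √(d² − 2M_n/(0.85 f'_c b)) = 510 − √(510² − 2 × 676×10⁶/(0.85 × 41 × 430)) = 97.84 mm.
A_s = 0.85 f'_c a b / f_y = 0.85 × 41 × 97.84 × 430 / 420 = 3490.9 mm².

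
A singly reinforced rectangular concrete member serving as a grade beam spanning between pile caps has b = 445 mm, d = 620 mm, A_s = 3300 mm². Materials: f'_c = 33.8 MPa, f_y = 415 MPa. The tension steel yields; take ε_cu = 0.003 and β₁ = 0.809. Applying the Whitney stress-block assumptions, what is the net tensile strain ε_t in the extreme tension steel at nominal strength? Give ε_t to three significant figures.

a = A_s f_y/(0.85 f'_c b) = 107.12 mm.
β₁ = 0.809, so c = a/β₁ = 107.12/0.809 = 132.41 mm.
From the linear strain diagram with ε_cu = 0.003: ε_t = 0.003 (d − c)/c = 0.003 × (620 − 132.41)/132.41 = 0.0110.
Since ε_t ≥ 0.005, the section is tension-controlled.

ε_t ≈ 0.0110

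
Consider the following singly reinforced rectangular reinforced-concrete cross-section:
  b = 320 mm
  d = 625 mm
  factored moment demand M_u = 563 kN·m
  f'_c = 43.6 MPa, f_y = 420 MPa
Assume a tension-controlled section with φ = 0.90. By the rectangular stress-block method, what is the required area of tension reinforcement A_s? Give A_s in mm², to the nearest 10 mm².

M_n = M_u/φ = 563/0.90 = 625.556 kN·m.
With M_n = 0.85 f'_c a b (d − a/2), solve the quadratic for a:
a = d − √(d² − 2M_n/(0.85 f'_c b)) = 625 − √(625² − 2 × 625.556×10⁶/(0.85 × 43.6 × 320)) = 91.03 mm.
A_s = 0.85 f'_c a b / f_y = 0.85 × 43.6 × 91.03 × 320 / 420 = 2570.3 mm².

A_s ≈ 2570 mm²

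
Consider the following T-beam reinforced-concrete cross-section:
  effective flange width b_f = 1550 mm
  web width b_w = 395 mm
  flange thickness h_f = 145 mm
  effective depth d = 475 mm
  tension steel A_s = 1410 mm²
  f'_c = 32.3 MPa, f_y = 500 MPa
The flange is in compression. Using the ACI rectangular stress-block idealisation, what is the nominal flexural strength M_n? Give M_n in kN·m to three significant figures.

Tension: T = A_s f_y = 1410 × 500 = 705000 N.
Try a within the flange: a = T/(0.85 f'_c b_f) = 705000/(0.85 × 32.3 × 1550) = 16.57 mm.
Since a = 16.57 ≤ h_f = 145 mm, the stress block lies entirely in the flange; analyse as a rectangular beam of width b_f.
M_n = T(d − a/2) = 705000 × (475 − 8.285) = 329.03 × 10⁶ N·mm.
M_n = 329.03 kN·m.

M_n ≈ 329 kN·m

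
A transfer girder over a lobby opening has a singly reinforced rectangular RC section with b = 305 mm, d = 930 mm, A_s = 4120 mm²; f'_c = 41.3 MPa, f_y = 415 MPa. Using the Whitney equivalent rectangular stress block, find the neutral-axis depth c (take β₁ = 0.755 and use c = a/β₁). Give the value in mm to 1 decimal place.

c ≈ 211.5 mm

T = A_s f_y = 4120 × 415 = 1709800 N = 1709.8 kN.
Setting C = 0.85 f'_c a b equal to T: a = 1709800/(0.85 × 41.3 × 305) = 159.690 mm.
With β₁ = 0.755, c = a/β₁ = 159.690/0.755 = 211.5 mm.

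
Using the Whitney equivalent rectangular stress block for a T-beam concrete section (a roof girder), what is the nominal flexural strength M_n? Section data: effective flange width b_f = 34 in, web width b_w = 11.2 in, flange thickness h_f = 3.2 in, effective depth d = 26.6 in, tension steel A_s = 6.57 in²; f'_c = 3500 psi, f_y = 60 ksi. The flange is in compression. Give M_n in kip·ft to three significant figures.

M_n ≈ 806 kip·ft

Tension: T = A_s f_y = 6.57 × 60 = 394.2 kips.
Try a within the flange: a = T/(0.85 f'_c b_f) = 394.2/(0.85 × 3.5 × 34) = 3.897 in.
a = 3.897 > h_f = 3.2 in: the block extends into the web. Split into flange-overhang and web parts.
C_f = 0.85 f'_c (b_f − b_w) h_f = 0.85 × 3.5 × (34 − 11.2) × 3.2 = 217.1 kips.
Remaining web compression depth: a_w = (T − C_f)/(0.85 f'_c b_w) = (394.2 − 217.1)/(0.85 × 3.5 × 11.2) = 5.315 in.
M_n = C_f(d − h_f/2) + (T − C_f)(d − a_w/2) = 217.1 × (26.6 − 1.6) + 177.1 × (26.6 − 2.6575) = 5427.5 + 4240.2 = 9667.7 kip·in.
M_n = 9667.7/12 = 805.64 kip·ft.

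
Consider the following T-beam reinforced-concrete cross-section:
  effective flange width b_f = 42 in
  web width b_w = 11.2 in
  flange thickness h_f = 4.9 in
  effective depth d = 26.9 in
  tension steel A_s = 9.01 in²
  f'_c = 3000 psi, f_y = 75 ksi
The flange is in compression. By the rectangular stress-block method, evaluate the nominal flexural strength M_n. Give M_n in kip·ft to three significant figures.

Tension: T = A_s f_y = 9.01 × 75 = 675.75 kips.
Try a within the flange: a = T/(0.85 f'_c b_f) = 675.75/(0.85 × 3 × 42) = 6.310 in.
a = 6.310 > h_f = 4.9 in: the block extends into the web. Split into flange-overhang and web parts.
C_f = 0.85 f'_c (b_f − b_w) h_f = 0.85 × 3 × (42 − 11.2) × 4.9 = 384.8 kips.
Remaining web compression depth: a_w = (T − C_f)/(0.85 f'_c b_w) = (675.75 − 384.8)/(0.85 × 3 × 11.2) = 10.187 in.
M_n = C_f(d − h_f/2) + (T − C_f)(d − a_w/2) = 384.8 × (26.9 − 2.45) + 290.95 × (26.9 − 5.0935) = 9408.4 + 6344.6 = 15753.0 kip·in.
M_n = 15753.0/12 = 1312.75 kip·ft.

M_n ≈ 1310 kip·ft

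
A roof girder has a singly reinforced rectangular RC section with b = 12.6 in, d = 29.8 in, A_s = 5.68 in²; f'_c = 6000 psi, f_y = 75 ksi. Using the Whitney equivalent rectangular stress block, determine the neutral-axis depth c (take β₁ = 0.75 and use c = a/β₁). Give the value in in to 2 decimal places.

T = A_s f_y = 5.68 × 75 = 426 kips.
a = T/(0.85 f'_c b) = 426/(0.85 × 6 × 12.6) = 6.6293 in.
With β₁ = 0.75, c = a/β₁ = 6.6293/0.75 = 8.84 in.

c ≈ 8.84 in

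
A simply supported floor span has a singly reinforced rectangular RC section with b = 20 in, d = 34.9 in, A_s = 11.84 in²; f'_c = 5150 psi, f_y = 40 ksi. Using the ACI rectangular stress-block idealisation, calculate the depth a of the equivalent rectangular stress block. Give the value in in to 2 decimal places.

a ≈ 5.41 in

T = A_s f_y = 11.84 × 40 = 473.6 kips.
a = T/(0.85 f'_c b) = 473.6/(0.85 × 5.15 × 20) = 5.41 in.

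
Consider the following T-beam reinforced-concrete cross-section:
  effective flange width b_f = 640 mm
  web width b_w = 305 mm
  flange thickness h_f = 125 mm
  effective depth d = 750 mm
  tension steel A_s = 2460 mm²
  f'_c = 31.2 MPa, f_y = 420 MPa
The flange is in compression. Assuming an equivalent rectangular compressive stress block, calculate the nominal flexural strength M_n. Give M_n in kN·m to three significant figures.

M_n ≈ 743 kN·m

Tension: T = A_s f_y = 2460 × 420 = 1033200 N.
Try a within the flange: a = T/(0.85 f'_c b_f) = 1033200/(0.85 × 31.2 × 640) = 60.87 mm.
Since a = 60.87 ≤ h_f = 125 mm, the stress block lies entirely in the flange; analyse as a rectangular beam of width b_f.
M_n = T(d − a/2) = 1033200 × (750 − 30.435) = 743.45 × 10⁶ N·mm.
M_n = 743.45 kN·m.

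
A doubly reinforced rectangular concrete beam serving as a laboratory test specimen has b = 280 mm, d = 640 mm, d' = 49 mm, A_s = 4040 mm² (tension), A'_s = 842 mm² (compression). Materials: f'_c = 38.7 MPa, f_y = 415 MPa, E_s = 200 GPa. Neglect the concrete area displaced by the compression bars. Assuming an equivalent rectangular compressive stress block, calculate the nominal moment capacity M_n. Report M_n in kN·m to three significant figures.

Assume both tension and compression steel yield.
Net tension couple steel: A_s − A'_s = 3198 mm².
a = (A_s − A'_s) f_y / (0.85 f'_c b) = 1327170/(0.85 × 38.7 × 280) = 144.09 mm.
c = a/β₁ = 144.09/0.774 = 186.16 mm; ε'_s = 0.003(c − d')/c = 0.0022 ≥ f_y/E_s = 0.0021, so compression steel does yield.
M_n = (A_s − A'_s) f_y (d − a/2) + A'_s f_y (d − d') = [1327170 × (640 − 72.045) + 349430 × (640 − 49)] × 10⁻⁶ = 753.77 + 206.51 = 960.28 kN·m.

M_n ≈ 960 kN·m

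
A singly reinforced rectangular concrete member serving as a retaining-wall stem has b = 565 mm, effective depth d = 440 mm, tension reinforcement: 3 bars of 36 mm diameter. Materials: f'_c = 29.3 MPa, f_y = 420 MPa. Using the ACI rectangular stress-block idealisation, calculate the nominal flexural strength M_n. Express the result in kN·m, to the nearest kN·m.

M_n ≈ 506 kN·m

A_s = 3 × 1018 = 3054 mm².
T = A_s f_y = 3054 × 420 = 1282680 N = 1282.68 kN.
From C = T: a = T/(0.85 f'_c b) = 1282680/(0.85 × 29.3 × 565) = 91.16 mm.
M_n = T(d − a/2) = 1282.68 kN × (440 − 45.58) mm = 505.91 kN·m.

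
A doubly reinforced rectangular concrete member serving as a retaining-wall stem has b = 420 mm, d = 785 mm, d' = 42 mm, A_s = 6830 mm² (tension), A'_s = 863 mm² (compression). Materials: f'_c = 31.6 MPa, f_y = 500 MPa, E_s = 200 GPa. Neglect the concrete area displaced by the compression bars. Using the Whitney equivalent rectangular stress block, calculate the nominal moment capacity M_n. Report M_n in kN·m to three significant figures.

Assume both tension and compression steel yield.
Net tension couple steel: A_s − A'_s = 5967 mm².
a = (A_s − A'_s) f_y / (0.85 f'_c b) = 2983500/(0.85 × 31.6 × 420) = 264.47 mm.
c = a/β₁ = 264.47/0.824 = 320.96 mm; ε'_s = 0.003(c − d')/c = 0.0026 ≥ f_y/E_s = 0.0025, so compression steel does yield.
M_n = (A_s − A'_s) f_y (d − a/2) + A'_s f_y (d − d') = [2983500 × (785 − 132.235) + 431500 × (785 − 42)] × 10⁻⁶ = 1947.52 + 320.60 = 2268.12 kN·m.

M_n ≈ 2270 kN·m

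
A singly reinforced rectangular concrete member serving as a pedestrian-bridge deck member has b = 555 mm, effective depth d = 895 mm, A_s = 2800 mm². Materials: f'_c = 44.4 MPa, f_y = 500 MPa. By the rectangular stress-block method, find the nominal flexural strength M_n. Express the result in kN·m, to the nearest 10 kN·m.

M_n ≈ 1210 kN·m

T = A_s f_y = 2800 × 500 = 1400000 N = 1400 kN.
From C = T: a = T/(0.85 f'_c b) = 1400000/(0.85 × 44.4 × 555) = 66.84 mm.
M_n = T(d − a/2) = 1400 kN × (895 − 33.42) mm = 1206.21 kN·m.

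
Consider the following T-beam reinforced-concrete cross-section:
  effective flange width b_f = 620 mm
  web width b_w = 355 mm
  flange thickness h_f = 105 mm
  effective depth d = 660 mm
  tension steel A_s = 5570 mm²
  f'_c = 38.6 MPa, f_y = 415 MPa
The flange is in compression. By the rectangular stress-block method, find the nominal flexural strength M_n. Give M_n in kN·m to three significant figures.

M_n ≈ 1390 kN·m

Tension: T = A_s f_y = 5570 × 415 = 2311550 N.
Try a within the flange: a = T/(0.85 f'_c b_f) = 2311550/(0.85 × 38.6 × 620) = 113.63 mm.
a = 113.63 > h_f = 105 mm: the block extends into the web. Split into flange-overhang and web parts.
C_f = 0.85 f'_c (b_f − b_w) h_f = 0.85 × 38.6 × (620 − 355) × 105 = 912938 N.
Remaining web compression depth: a_w = (T − C_f)/(0.85 f'_c b_w) = (2311550 − 912938)/(0.85 × 38.6 × 355) = 120.08 mm.
M_n = C_f(d − h_f/2) + (T − C_f)(d − a_w/2) = 912938 × (660 − 52.5) + 1398612 × (660 − 60.04) = 554.61 + 839.11 = 1393.72 × 10⁶ N·mm.
M_n = 1393.72 kN·m.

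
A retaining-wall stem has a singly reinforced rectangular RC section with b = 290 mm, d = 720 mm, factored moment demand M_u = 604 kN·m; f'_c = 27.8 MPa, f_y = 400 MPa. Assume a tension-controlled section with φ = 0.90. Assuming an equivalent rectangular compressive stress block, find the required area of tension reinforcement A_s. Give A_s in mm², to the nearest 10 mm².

A_s ≈ 2610 mm²

M_n = M_u/φ = 604/0.90 = 671.111 kN·m.
With M_n = 0.85 f'_c a b (d − a/2), solve the quadratic for a:
a = d − √(d² − 2M_n/(0.85 f'_c b)) = 720 − √(720² − 2 × 671.111×10⁶/(0.85 × 27.8 × 290)) = 152.08 mm.
A_s = 0.85 f'_c a b / f_y = 0.85 × 27.8 × 152.08 × 290 / 400 = 2605.4 mm².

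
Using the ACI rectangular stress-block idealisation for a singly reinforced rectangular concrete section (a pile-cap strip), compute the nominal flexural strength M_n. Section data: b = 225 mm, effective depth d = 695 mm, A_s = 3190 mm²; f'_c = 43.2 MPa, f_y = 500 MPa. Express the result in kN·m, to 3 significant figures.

T = A_s f_y = 3190 × 500 = 1595000 N = 1595 kN.
From C = T: a = T/(0.85 f'_c b) = 1595000/(0.85 × 43.2 × 225) = 193.05 mm.
M_n = T(d − a/2) = 1595 kN × (695 − 96.525) mm = 954.57 kN·m.

M_n ≈ 955 kN·m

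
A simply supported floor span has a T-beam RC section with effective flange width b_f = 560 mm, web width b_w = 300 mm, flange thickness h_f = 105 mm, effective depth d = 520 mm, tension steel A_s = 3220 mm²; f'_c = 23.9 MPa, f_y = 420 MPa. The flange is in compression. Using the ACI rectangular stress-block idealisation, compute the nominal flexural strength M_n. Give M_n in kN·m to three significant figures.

M_n ≈ 622 kN·m

Tension: T = A_s f_y = 3220 × 420 = 1352400 N.
Try a within the flange: a = T/(0.85 f'_c b_f) = 1352400/(0.85 × 23.9 × 560) = 118.88 mm.
a = 118.88 > h_f = 105 mm: the block extends into the web. Split into flange-overhang and web parts.
C_f = 0.85 f'_c (b_f − b_w) h_f = 0.85 × 23.9 × (560 − 300) × 105 = 554600 N.
Remaining web compression depth: a_w = (T − C_f)/(0.85 f'_c b_w) = (1352400 − 554600)/(0.85 × 23.9 × 300) = 130.90 mm.
M_n = C_f(d − h_f/2) + (T − C_f)(d − a_w/2) = 554600 × (520 − 52.5) + 797800 × (520 − 65.45) = 259.28 + 362.64 = 621.92 × 10⁶ N·mm.
M_n = 621.92 kN·m.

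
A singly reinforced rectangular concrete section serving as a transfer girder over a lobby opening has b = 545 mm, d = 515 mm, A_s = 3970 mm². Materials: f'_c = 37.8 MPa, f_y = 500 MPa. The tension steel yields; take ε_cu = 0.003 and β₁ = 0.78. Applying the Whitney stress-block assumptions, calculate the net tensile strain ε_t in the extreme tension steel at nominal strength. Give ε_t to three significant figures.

a = A_s f_y/(0.85 f'_c b) = 113.36 mm.
β₁ = 0.78, so c = a/β₁ = 113.36/0.78 = 145.33 mm.
From the linear strain diagram with ε_cu = 0.003: ε_t = 0.003 (d − c)/c = 0.003 × (515 − 145.33)/145.33 = 0.00763.
Since ε_t ≥ 0.005, the section is tension-controlled.

ε_t ≈ 0.00763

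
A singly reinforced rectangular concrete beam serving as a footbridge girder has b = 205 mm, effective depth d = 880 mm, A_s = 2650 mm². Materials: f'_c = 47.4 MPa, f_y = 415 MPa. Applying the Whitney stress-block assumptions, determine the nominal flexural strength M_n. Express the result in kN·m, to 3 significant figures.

M_n ≈ 895 kN·m

T = A_s f_y = 2650 × 415 = 1099750 N = 1099.75 kN.
From C = T: a = T/(0.85 f'_c b) = 1099750/(0.85 × 47.4 × 205) = 133.15 mm.
M_n = T(d − a/2) = 1099.75 kN × (880 − 66.575) mm = 894.56 kN·m.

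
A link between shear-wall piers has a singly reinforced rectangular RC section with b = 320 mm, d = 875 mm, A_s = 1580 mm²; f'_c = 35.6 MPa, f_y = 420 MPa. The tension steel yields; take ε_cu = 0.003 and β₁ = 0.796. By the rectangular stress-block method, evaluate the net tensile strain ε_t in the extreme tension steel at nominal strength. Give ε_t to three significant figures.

a = A_s f_y/(0.85 f'_c b) = 68.53 mm.
β₁ = 0.796, so c = a/β₁ = 68.53/0.796 = 86.09 mm.
From the linear strain diagram with ε_cu = 0.003: ε_t = 0.003 (d − c)/c = 0.003 × (875 − 86.09)/86.09 = 0.0275.
Since ε_t ≥ 0.005, the section is tension-controlled.

ε_t ≈ 0.0275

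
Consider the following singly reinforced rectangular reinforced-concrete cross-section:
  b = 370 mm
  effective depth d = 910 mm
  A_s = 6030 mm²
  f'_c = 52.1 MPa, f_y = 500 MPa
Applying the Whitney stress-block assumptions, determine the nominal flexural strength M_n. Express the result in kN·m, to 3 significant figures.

T = A_s f_y = 6030 × 500 = 3015000 N = 3015 kN.
From C = T: a = T/(0.85 f'_c b) = 3015000/(0.85 × 52.1 × 370) = 184.00 mm.
M_n = T(d − a/2) = 3015 kN × (910 − 92) mm = 2466.27 kN·m.

M_n ≈ 2470 kN·m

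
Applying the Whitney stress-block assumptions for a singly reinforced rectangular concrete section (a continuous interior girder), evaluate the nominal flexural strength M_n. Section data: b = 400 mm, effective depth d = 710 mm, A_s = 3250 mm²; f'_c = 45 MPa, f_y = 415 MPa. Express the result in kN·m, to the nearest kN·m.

T = A_s f_y = 3250 × 415 = 1348750 N = 1348.75 kN.
From C = T: a = T/(0.85 f'_c b) = 1348750/(0.85 × 45 × 400) = 88.15 mm.
M_n = T(d − a/2) = 1348.75 kN × (710 − 44.075) mm = 898.17 kN·m.

M_n ≈ 898 kN·m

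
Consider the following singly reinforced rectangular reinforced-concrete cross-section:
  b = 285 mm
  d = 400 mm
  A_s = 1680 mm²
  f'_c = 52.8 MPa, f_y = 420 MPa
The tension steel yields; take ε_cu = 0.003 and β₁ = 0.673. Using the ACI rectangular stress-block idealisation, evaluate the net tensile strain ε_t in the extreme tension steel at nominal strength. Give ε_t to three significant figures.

a = A_s f_y/(0.85 f'_c b) = 55.16 mm.
β₁ = 0.673, so c = a/β₁ = 55.16/0.673 = 81.96 mm.
From the linear strain diagram with ε_cu = 0.003: ε_t = 0.003 (d − c)/c = 0.003 × (400 − 81.96)/81.96 = 0.0116.
Since ε_t ≥ 0.005, the section is tension-controlled.

ε_t ≈ 0.0116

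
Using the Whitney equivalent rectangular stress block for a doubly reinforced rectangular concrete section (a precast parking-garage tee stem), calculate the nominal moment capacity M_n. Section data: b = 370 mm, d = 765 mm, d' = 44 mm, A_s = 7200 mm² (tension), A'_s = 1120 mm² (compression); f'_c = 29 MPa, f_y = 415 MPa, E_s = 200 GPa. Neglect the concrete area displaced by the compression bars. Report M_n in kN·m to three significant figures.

M_n ≈ 1920 kN·m

Assume both tension and compression steel yield.
Net tension couple steel: A_s − A'_s = 6080 mm².
a = (A_s − A'_s) f_y / (0.85 f'_c b) = 2523200/(0.85 × 29 × 370) = 276.65 mm.
c = a/β₁ = 276.65/0.843 = 328.17 mm; ε'_s = 0.003(c − d')/c = 0.0026 ≥ f_y/E_s = 0.0021, so compression steel does yield.
M_n = (A_s − A'_s) f_y (d − a/2) + A'_s f_y (d − d') = [2523200 × (765 − 138.325) + 464800 × (765 − 44)] × 10⁻⁶ = 1581.23 + 335.12 = 1916.35 kN·m.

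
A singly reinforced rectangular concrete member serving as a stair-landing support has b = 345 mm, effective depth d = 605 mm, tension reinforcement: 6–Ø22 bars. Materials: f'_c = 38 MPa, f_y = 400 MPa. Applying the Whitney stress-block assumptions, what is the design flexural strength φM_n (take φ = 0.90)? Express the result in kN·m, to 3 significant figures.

A_s = 6 × 380 = 2280 mm².
T = A_s f_y = 2280 × 400 = 912000 N = 912 kN.
From C = T: a = T/(0.85 f'_c b) = 912000/(0.85 × 38 × 345) = 81.84 mm.
M_n = T(d − a/2) = 912 kN × (605 − 40.92) mm = 514.44 kN·m.
φM_n = 0.90 × 514.44 = 463.00 kN·m.

φM_n ≈ 463 kN·m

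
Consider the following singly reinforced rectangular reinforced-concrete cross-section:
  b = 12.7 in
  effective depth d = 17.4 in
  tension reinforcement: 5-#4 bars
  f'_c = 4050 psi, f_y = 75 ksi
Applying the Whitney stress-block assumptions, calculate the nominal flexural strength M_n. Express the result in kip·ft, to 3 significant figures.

M_n ≈ 103 kip·ft

A_s = 5 × 0.2 = 1 in².
T = A_s f_y = 1 × 75 = 75 kips.
a = T/(0.85 f'_c b) = 75/(0.85 × 4.05 × 12.7) = 1.715 in.
M_n = T(d − a/2) = 75 × (17.4 − 0.8575) = 1240.7 kip·in = 1240.7/12 = 103.39 kip·ft.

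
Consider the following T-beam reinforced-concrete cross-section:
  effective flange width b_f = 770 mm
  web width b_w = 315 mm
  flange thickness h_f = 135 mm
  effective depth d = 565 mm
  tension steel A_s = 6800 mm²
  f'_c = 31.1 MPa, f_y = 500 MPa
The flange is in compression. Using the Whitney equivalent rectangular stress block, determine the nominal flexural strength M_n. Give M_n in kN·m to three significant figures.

M_n ≈ 1620 kN·m

Tension: T = A_s f_y = 6800 × 500 = 3400000 N.
Try a within the flange: a = T/(0.85 f'_c b_f) = 3400000/(0.85 × 31.1 × 770) = 167.04 mm.
a = 167.04 > h_f = 135 mm: the block extends into the web. Split into flange-overhang and web parts.
C_f = 0.85 f'_c (b_f − b_w) h_f = 0.85 × 31.1 × (770 − 315) × 135 = 1623770 N.
Remaining web compression depth: a_w = (T − C_f)/(0.85 f'_c b_w) = (3400000 − 1623770)/(0.85 × 31.1 × 315) = 213.31 mm.
M_n = C_f(d − h_f/2) + (T − C_f)(d − a_w/2) = 1623770 × (565 − 67.5) + 1776230 × (565 − 106.655) = 807.83 + 814.13 = 1621.96 × 10⁶ N·mm.
M_n = 1621.96 kN·m.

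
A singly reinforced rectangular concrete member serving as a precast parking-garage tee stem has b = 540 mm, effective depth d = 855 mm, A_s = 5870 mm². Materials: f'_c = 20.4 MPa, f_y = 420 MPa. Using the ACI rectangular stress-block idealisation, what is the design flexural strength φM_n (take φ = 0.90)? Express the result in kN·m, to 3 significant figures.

T = A_s f_y = 5870 × 420 = 2465400 N = 2465.4 kN.
From C = T: a = T/(0.85 f'_c b) = 2465400/(0.85 × 20.4 × 540) = 263.30 mm.
M_n = T(d − a/2) = 2465.4 kN × (855 − 131.65) mm = 1783.35 kN·m.
φM_n = 0.90 × 1783.35 = 1605.02 kN·m.

φM_n ≈ 1610 kN·m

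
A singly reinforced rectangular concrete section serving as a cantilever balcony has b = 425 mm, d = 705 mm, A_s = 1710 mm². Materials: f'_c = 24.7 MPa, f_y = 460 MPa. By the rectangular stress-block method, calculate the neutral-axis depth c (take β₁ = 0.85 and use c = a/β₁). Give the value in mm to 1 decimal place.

c ≈ 103.7 mm

T = A_s f_y = 1710 × 460 = 786600 N = 786.6 kN.
Setting C = 0.85 f'_c a b equal to T: a = 786600/(0.85 × 24.7 × 425) = 88.155 mm.
With β₁ = 0.85, c = a/β₁ = 88.155/0.85 = 103.7 mm.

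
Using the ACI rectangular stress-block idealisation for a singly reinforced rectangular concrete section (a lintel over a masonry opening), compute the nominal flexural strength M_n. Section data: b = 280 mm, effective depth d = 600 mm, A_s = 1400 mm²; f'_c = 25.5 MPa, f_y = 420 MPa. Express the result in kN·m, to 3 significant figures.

T = A_s f_y = 1400 × 420 = 588000 N = 588 kN.
From C = T: a = T/(0.85 f'_c b) = 588000/(0.85 × 25.5 × 280) = 96.89 mm.
M_n = T(d − a/2) = 588 kN × (600 − 48.445) mm = 324.31 kN·m.

M_n ≈ 324 kN·m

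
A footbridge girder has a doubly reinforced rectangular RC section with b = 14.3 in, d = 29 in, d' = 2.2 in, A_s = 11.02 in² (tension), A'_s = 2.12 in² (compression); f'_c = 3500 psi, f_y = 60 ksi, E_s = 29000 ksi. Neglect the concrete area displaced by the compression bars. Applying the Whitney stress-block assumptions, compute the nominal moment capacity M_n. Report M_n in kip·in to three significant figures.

Assume both steels yield.
a = (A_s − A'_s) f_y/(0.85 f'_c b) = (11.02 − 2.12) × 60/(0.85 × 3.5 × 14.3) = 12.552 in.
c = a/β₁ = 12.552/0.85 = 14.767 in; ε'_s = 0.003(c − d')/c = 0.0026 ≥ ε_y = 0.0021, so the compression steel yields.
M_n = (A_s − A'_s) f_y (d − a/2) + A'_s f_y (d − d') = 534 × (29 − 6.276) + 127.2 × (29 − 2.2) = 12134.6 + 3409.0 = 15543.6 kip·in.

M_n ≈ 15500 kip·in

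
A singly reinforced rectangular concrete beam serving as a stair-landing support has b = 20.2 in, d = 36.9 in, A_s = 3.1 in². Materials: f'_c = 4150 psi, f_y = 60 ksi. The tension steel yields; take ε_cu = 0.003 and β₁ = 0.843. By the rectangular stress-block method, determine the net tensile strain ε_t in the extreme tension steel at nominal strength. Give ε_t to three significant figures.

a = A_s f_y/(0.85 f'_c b) = 2.610 in.
β₁ = 0.843, so c = a/β₁ = 2.610/0.843 = 3.096 in.
From the linear strain diagram with ε_cu = 0.003: ε_t = 0.003 (d − c)/c = 0.003 × (36.9 − 3.096)/3.096 = 0.0328.
Since ε_t ≥ 0.005, the section is tension-controlled.

ε_t ≈ 0.0328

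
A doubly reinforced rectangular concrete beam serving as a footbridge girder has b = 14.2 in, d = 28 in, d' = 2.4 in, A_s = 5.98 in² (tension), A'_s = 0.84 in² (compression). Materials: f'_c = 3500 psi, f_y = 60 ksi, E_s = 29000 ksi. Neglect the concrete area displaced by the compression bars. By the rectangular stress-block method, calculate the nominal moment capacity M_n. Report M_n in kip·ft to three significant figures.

M_n ≈ 733 kip·ft

Assume both steels yield.
a = (A_s − A'_s) f_y/(0.85 f'_c b) = (5.98 − 0.84) × 60/(0.85 × 3.5 × 14.2) = 7.300 in.
c = a/β₁ = 7.300/0.85 = 8.588 in; ε'_s = 0.003(c − d')/c = 0.0022 ≥ ε_y = 0.0021, so the compression steel yields.
M_n = (A_s − A'_s) f_y (d − a/2) + A'_s f_y (d − d') = 308.4 × (28 − 3.65) + 50.4 × (28 − 2.4) = 7509.5 + 1290.2 = 8799.7 kip·in = 8799.7/12 = 733.31 kip·ft.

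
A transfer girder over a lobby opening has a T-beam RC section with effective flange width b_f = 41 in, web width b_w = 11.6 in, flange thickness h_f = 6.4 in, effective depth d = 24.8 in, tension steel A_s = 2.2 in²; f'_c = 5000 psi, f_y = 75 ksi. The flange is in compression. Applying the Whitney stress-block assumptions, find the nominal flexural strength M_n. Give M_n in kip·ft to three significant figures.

Tension: T = A_s f_y = 2.2 × 75 = 165 kips.
Try a within the flange: a = T/(0.85 f'_c b_f) = 165/(0.85 × 5 × 41) = 0.947 in.
Since a = 0.947 ≤ h_f = 6.4 in, the stress block lies entirely in the flange; analyse as a rectangular beam of width b_f.
M_n = T(d − a/2) = 165 × (24.8 − 0.4735) = 4013.9 kip·in.
M_n = 4013.9/12 = 334.49 kip·ft.

M_n ≈ 334 kip·ft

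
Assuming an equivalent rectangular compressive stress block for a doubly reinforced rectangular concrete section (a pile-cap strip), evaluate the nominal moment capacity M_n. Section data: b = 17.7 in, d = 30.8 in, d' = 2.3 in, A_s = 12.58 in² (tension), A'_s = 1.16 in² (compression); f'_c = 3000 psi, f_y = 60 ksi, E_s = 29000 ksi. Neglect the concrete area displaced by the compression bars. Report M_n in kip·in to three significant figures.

Assume both steels yield.
a = (A_s − A'_s) f_y/(0.85 f'_c b) = (12.58 − 1.16) × 60/(0.85 × 3 × 17.7) = 15.181 in.
c = a/β₁ = 15.181/0.85 = 17.860 in; ε'_s = 0.003(c − d')/c = 0.0026 ≥ ε_y = 0.0021, so the compression steel yields.
M_n = (A_s − A'_s) f_y (d − a/2) + A'_s f_y (d − d') = 685.2 × (30.8 − 7.5905) + 69.6 × (30.8 − 2.3) = 15903.1 + 1983.6 = 17886.7 kip·in.

M_n ≈ 17900 kip·in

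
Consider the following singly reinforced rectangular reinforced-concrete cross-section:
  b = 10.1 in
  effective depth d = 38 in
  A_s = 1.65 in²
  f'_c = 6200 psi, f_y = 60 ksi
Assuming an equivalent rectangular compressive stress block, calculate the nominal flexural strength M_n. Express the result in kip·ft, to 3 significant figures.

T = A_s f_y = 1.65 × 60 = 99 kips.
a = T/(0.85 f'_c b) = 99/(0.85 × 6.2 × 10.1) = 1.860 in.
M_n = T(d − a/2) = 99 × (38 − 0.93) = 3669.9 kip·in = 3669.9/12 = 305.83 kip·ft.

M_n ≈ 306 kip·ft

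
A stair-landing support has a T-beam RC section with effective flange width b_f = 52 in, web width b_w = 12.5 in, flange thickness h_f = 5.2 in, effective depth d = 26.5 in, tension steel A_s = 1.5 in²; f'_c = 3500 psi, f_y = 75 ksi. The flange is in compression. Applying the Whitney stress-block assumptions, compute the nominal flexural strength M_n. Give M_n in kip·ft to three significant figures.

Tension: T = A_s f_y = 1.5 × 75 = 112.5 kips.
Try a within the flange: a = T/(0.85 f'_c b_f) = 112.5/(0.85 × 3.5 × 52) = 0.727 in.
Since a = 0.727 ≤ h_f = 5.2 in, the stress block lies entirely in the flange; analyse as a rectangular beam of width b_f.
M_n = T(d − a/2) = 112.5 × (26.5 − 0.3635) = 2940.4 kip·in.
M_n = 2940.4/12 = 245.03 kip·ft.

M_n ≈ 245 kip·ft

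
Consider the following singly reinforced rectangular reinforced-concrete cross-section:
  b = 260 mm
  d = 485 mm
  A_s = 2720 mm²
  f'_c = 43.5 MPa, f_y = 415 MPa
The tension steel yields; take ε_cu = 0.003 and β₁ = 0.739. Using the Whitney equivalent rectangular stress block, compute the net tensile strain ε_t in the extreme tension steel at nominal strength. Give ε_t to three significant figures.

a = A_s f_y/(0.85 f'_c b) = 117.42 mm.
β₁ = 0.739, so c = a/β₁ = 117.42/0.739 = 158.89 mm.
From the linear strain diagram with ε_cu = 0.003: ε_t = 0.003 (d − c)/c = 0.003 × (485 − 158.89)/158.89 = 0.00616.
Since ε_t ≥ 0.005, the section is tension-controlled.

ε_t ≈ 0.00616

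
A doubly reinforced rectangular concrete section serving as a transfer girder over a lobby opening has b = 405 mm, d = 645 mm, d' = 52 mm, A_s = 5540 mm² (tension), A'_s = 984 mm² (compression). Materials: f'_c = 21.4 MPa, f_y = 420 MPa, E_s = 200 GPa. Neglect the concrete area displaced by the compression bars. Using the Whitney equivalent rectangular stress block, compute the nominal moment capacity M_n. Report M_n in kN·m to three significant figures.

Assume both tension and compression steel yield.
Net tension couple steel: A_s − A'_s = 4556 mm².
a = (A_s − A'_s) f_y / (0.85 f'_c b) = 1913520/(0.85 × 21.4 × 405) = 259.74 mm.
c = a/β₁ = 259.74/0.85 = 305.58 mm; ε'_s = 0.003(c − d')/c = 0.0025 ≥ f_y/E_s = 0.0021, so compression steel does yield.
M_n = (A_s − A'_s) f_y (d − a/2) + A'_s f_y (d − d') = [1913520 × (645 − 129.87) + 413280 × (645 − 52)] × 10⁻⁶ = 985.71 + 245.08 = 1230.79 kN·m.

M_n ≈ 1230 kN·m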